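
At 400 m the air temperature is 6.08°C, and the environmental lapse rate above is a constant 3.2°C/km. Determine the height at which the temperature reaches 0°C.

2300 m

Height above start = (6.08 − 0) / 3.2 = 1.9 km
Altitude = 400 m + 1900 m = 2300 m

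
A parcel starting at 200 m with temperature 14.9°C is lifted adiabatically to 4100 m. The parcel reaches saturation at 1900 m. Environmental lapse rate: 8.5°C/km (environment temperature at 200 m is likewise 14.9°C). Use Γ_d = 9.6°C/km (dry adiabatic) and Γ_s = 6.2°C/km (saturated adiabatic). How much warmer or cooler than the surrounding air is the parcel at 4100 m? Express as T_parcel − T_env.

+3.19°C (parcel warmer than environment)

Parcel:
  200 → 1900 m (dry, 9.6°C/km): ΔT = -9.6 × 1.7 = -16.32°C → T = -1.42°C
  1900 → 4100 m (saturated, 6.2°C/km): ΔT = -6.2 × 2.2 = -13.64°C → T = -15.06°C
Environment:
  200 → 4100 m (environment, 8.5°C/km): ΔT = -8.5 × 3.9 = -33.15°C → T = -18.25°C
T_parcel − T_env = -15.06 − (-18.25) = +3.19°C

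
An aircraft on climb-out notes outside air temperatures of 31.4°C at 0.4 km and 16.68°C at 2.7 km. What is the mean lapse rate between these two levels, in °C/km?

Γ = −ΔT/Δz = (31.4 − 16.68) / (2700 − 400) m
  = 14.72°C / 2.3 km = 6.4°C/km

6.4°C/km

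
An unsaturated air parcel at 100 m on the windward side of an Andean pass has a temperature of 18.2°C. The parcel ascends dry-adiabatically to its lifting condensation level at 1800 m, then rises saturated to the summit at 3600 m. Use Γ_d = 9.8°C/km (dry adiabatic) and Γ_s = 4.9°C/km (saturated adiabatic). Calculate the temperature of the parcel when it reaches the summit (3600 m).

-7.28°C

100 → 1800 m (dry, 9.8°C/km): ΔT = -9.8 × 1.7 = -16.66°C → T = 1.54°C
1800 → 3600 m (saturated, 4.9°C/km): ΔT = -4.9 × 1.8 = -8.82°C → T = -7.28°C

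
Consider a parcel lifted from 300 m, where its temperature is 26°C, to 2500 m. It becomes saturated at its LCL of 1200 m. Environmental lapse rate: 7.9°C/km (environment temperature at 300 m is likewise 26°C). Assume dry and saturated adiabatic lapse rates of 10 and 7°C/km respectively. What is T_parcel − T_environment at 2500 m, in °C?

-0.72°C (parcel cooler than environment)

Parcel:
  Dry to 1200 m: -10 × 0.9 km = -9°C, so T = 17°C.
  Saturated to 2500 m: -7 × 1.3 km = -9.1°C, so T = 7.9°C.
Environment:
  Environment to 2500 m: -7.9 × 2.2 km = -17.38°C, so T = 8.62°C.
T_parcel − T_env = 7.9 − 8.62 = -0.72°C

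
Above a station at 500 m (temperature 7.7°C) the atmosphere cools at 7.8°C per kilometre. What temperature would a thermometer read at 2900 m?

-11.02°C

Environmental to 2900 m: -7.8 × 2.4 km = -18.72°C, so T = -11.02°C.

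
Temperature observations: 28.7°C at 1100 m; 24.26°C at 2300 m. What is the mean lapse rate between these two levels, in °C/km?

Γ = −ΔT/Δz = (28.7 − 24.26) / (2300 − 1100) m
  = 4.44°C / 1.2 km = 3.7°C/km

3.7°C/km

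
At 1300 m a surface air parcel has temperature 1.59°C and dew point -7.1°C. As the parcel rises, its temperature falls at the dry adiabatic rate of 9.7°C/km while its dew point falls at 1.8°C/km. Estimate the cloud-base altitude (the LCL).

T and T_d converge at 9.7 − 1.8 = 7.9°C per km
Height above start = (1.59 − (-7.1)) / 7.9 = 1.1 km
LCL altitude = 1300 m + 1100 m = 2400 m

2400 m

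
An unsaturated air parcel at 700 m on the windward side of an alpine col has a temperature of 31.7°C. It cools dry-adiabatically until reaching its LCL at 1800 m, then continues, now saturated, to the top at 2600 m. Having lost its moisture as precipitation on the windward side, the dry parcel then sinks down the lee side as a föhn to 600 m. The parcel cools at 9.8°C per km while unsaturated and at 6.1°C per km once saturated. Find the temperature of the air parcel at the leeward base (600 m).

700 → 1800 m (dry, 9.8°C/km): ΔT = -9.8 × 1.1 = -10.78°C → T = 20.92°C
1800 → 2600 m (saturated, 6.1°C/km): ΔT = -6.1 × 0.8 = -4.88°C → T = 16.04°C
2600 → 600 m (dry descent, 9.8°C/km): ΔT = +9.8 × 2 = +19.6°C → T = 35.64°C

35.64°C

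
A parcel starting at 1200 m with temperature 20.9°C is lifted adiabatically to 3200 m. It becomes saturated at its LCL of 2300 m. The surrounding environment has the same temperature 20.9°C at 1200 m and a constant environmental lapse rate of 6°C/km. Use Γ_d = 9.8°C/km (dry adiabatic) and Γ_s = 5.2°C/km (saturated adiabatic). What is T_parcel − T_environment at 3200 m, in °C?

-3.46°C (parcel cooler than environment)

Parcel:
  1200–2300 m, dry: Δz = 1.1 km ⇒ ΔT = -10.78°C; T = 10.12°C
  2300–3200 m, saturated: Δz = 0.9 km ⇒ ΔT = -4.68°C; T = 5.44°C
Environment:
  1200–3200 m, environment: Δz = 2 km ⇒ ΔT = -12°C; T = 8.9°C
T_parcel − T_env = 5.44 − 8.9 = -3.46°C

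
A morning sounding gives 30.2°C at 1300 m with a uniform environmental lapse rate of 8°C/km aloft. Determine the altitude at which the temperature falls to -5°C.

Height above start = (30.2 − (-5)) / 8 = 4.4 km
Altitude = 1300 m + 4400 m = 5700 m

5700 m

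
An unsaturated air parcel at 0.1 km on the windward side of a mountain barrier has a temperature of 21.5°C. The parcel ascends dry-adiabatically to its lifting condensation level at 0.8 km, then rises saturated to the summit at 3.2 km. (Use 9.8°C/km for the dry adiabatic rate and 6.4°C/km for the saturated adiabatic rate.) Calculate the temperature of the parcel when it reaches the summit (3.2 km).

-0.72°C

From 100 m to 800 m (dry): cools by 9.8 × 0.7 = 6.86°C, giving 14.64°C.
From 800 m to 3200 m (saturated): cools by 6.4 × 2.4 = 15.36°C, giving -0.72°C.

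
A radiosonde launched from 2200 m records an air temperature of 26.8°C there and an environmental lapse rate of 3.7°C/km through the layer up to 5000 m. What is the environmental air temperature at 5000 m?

16.44°C

Environmental to 5000 m: -3.7 × 2.8 km = -10.36°C, so T = 16.44°C.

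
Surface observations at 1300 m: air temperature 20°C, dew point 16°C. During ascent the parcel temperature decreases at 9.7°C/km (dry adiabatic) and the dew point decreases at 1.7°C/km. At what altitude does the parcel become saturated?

1800 m

T and T_d converge at 9.7 − 1.7 = 8°C per km
Height above start = (20 − 16) / 8 = 0.5 km
LCL altitude = 1300 m + 500 m = 1800 m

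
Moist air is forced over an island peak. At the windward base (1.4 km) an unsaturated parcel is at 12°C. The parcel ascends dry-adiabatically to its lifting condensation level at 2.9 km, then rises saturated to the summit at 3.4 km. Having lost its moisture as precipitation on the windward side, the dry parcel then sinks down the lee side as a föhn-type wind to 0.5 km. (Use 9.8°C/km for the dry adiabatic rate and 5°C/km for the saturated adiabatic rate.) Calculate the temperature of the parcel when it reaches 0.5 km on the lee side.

23.22°C

1400–2900 m, dry: Δz = 1.5 km ⇒ ΔT = -14.7°C; T = -2.7°C
2900–3400 m, saturated: Δz = 0.5 km ⇒ ΔT = -2.5°C; T = -5.2°C
3400–500 m, dry descent: Δz = 2.9 km ⇒ ΔT = +28.42°C; T = 23.22°C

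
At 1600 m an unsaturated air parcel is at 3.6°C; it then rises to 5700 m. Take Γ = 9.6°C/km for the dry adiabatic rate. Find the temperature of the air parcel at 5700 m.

1600–5700 m, dry adiabatic: Δz = 4.1 km ⇒ ΔT = -39.36°C; T = -35.76°C

-35.76°C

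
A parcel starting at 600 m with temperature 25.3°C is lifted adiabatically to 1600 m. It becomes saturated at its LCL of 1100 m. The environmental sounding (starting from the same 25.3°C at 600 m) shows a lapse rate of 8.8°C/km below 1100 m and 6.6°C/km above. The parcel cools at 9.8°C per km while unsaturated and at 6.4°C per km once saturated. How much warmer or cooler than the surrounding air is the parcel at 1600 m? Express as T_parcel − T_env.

Parcel:
  Dry to 1100 m: -9.8 × 0.5 km = -4.9°C, so T = 20.4°C.
  Saturated to 1600 m: -6.4 × 0.5 km = -3.2°C, so T = 17.2°C.
Environment:
  Environment, lower layer to 1100 m: -8.8 × 0.5 km = -4.4°C, so T = 20.9°C.
  Environment, upper layer to 1600 m: -6.6 × 0.5 km = -3.3°C, so T = 17.6°C.
T_parcel − T_env = 17.2 − 17.6 = -0.4°C

-0.4°C (parcel cooler than environment)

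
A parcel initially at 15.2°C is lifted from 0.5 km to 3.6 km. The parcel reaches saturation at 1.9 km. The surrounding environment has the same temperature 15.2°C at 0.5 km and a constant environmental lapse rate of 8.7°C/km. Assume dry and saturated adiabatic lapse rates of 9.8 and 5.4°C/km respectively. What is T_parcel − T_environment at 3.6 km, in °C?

Parcel:
  From 500 m to 1900 m (dry): cools by 9.8 × 1.4 = 13.72°C, giving 1.48°C.
  From 1900 m to 3600 m (saturated): cools by 5.4 × 1.7 = 9.18°C, giving -7.7°C.
Environment:
  From 500 m to 3600 m (environment): cools by 8.7 × 3.1 = 26.97°C, giving -11.77°C.
T_parcel − T_env = -7.7 − (-11.77) = +4.07°C

+4.07°C (parcel warmer than environment)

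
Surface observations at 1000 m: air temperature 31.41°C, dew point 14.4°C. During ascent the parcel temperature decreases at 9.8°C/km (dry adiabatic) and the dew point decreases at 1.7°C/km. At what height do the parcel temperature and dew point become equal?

3100 m

T and T_d converge at 9.8 − 1.7 = 8.1°C per km
Height above start = (31.41 − 14.4) / 8.1 = 2.1 km
LCL altitude = 1000 m + 2100 m = 3100 m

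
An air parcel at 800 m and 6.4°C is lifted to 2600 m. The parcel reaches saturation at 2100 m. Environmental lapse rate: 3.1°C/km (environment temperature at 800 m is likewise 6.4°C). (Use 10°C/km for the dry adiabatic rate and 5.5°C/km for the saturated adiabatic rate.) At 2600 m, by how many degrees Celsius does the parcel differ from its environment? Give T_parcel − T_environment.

Parcel:
  Dry to 2100 m: -10 × 1.3 km = -13°C, so T = -6.6°C.
  Saturated to 2600 m: -5.5 × 0.5 km = -2.75°C, so T = -9.35°C.
Environment:
  Environment to 2600 m: -3.1 × 1.8 km = -5.58°C, so T = 0.82°C.
T_parcel − T_env = -9.35 − 0.82 = -10.17°C

-10.17°C (parcel cooler than environment)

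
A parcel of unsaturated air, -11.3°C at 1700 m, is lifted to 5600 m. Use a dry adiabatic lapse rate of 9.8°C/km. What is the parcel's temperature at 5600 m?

-49.52°C

From 1700 m to 5600 m (dry adiabatic): cools by 9.8 × 3.9 = 38.22°C, giving -49.52°C.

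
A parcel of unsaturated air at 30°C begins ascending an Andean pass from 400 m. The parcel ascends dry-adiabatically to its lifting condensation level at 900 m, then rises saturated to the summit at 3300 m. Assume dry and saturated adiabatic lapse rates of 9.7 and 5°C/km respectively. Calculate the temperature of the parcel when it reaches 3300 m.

13.15°C

400 → 900 m (dry, 9.7°C/km): ΔT = -9.7 × 0.5 = -4.85°C → T = 25.15°C
900 → 3300 m (saturated, 5°C/km): ΔT = -5 × 2.4 = -12°C → T = 13.15°C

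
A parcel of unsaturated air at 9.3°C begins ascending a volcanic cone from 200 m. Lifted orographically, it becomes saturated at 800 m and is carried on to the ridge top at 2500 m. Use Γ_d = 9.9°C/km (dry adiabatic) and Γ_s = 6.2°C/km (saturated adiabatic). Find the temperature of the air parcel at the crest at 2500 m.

-7.18°C

200 → 800 m (dry, 9.9°C/km): ΔT = -9.9 × 0.6 = -5.94°C → T = 3.36°C
800 → 2500 m (saturated, 6.2°C/km): ΔT = -6.2 × 1.7 = -10.54°C → T = -7.18°C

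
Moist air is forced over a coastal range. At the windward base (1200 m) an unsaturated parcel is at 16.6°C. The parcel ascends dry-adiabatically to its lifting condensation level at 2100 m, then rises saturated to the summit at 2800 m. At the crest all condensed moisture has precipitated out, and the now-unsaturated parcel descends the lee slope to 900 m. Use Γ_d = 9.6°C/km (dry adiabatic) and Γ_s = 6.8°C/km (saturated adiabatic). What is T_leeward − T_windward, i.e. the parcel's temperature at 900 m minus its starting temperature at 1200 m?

+4.84°C

1200 → 2100 m (dry, 9.6°C/km): ΔT = -9.6 × 0.9 = -8.64°C → T = 7.96°C
2100 → 2800 m (saturated, 6.8°C/km): ΔT = -6.8 × 0.7 = -4.76°C → T = 3.2°C
2800 → 900 m (dry descent, 9.6°C/km): ΔT = +9.6 × 1.9 = +18.24°C → T = 21.44°C
Net change vs windward start: 21.44 − 16.6 = +4.84°C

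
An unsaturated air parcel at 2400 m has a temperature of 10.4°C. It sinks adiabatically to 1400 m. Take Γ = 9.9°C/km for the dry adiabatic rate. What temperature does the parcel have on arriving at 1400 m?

20.3°C

From 2400 m to 1400 m (dry adiabatic): warms by 9.9 × 1 = 9.9°C, giving 20.3°C.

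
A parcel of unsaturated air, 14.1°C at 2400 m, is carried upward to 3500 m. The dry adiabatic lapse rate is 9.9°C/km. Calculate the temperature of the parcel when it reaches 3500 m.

3.21°C

Dry adiabatic to 3500 m: -9.9 × 1.1 km = -10.89°C, so T = 3.21°C.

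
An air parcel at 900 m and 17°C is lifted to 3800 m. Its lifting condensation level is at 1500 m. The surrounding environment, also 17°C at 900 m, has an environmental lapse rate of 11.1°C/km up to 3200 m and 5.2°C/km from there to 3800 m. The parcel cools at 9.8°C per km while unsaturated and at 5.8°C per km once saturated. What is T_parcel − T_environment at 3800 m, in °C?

+9.43°C (parcel warmer than environment)

Parcel:
  From 900 m to 1500 m (dry): cools by 9.8 × 0.6 = 5.88°C, giving 11.12°C.
  From 1500 m to 3800 m (saturated): cools by 5.8 × 2.3 = 13.34°C, giving -2.22°C.
Environment:
  From 900 m to 3200 m (environment, lower layer): cools by 11.1 × 2.3 = 25.53°C, giving -8.53°C.
  From 3200 m to 3800 m (environment, upper layer): cools by 5.2 × 0.6 = 3.12°C, giving -11.65°C.
T_parcel − T_env = -2.22 − (-11.65) = +9.43°C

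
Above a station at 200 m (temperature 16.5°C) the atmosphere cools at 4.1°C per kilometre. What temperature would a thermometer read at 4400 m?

Environmental to 4400 m: -4.1 × 4.2 km = -17.22°C, so T = -0.72°C.

-0.72°C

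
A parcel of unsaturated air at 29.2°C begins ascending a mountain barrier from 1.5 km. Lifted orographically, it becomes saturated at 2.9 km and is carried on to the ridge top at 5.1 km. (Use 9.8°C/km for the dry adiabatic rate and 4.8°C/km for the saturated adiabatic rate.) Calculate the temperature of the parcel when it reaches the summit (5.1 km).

1500 → 2900 m (dry, 9.8°C/km): ΔT = -9.8 × 1.4 = -13.72°C → T = 15.48°C
2900 → 5100 m (saturated, 4.8°C/km): ΔT = -4.8 × 2.2 = -10.56°C → T = 4.92°C

4.92°C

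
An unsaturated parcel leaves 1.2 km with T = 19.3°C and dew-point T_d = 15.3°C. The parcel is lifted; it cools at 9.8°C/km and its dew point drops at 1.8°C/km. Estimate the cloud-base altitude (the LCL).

T and T_d converge at 9.8 − 1.8 = 8°C per km
Height above start = (19.3 − 15.3) / 8 = 0.5 km
LCL altitude = 1200 m + 500 m = 1700 m

1.7 km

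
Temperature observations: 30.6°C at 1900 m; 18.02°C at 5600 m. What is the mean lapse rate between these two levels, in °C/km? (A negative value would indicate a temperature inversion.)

Γ = −ΔT/Δz = (30.6 − 18.02) / (5600 − 1900) m
  = 12.58°C / 3.7 km = 3.4°C/km

3.4°C/km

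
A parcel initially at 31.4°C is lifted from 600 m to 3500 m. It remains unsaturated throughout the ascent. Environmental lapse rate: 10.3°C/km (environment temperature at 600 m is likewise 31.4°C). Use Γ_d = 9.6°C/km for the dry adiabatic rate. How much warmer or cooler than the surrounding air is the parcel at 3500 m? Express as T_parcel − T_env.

+2.03°C (parcel warmer than environment)

Parcel:
  From 600 m to 3500 m (dry): cools by 9.6 × 2.9 = 27.84°C, giving 3.56°C.
Environment:
  From 600 m to 3500 m (environment): cools by 10.3 × 2.9 = 29.87°C, giving 1.53°C.
T_parcel − T_env = 3.56 − 1.53 = +2.03°C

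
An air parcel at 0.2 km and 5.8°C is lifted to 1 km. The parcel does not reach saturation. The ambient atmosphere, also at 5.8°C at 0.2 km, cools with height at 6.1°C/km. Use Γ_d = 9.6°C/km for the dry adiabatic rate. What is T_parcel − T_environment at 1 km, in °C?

Parcel:
  200–1000 m, dry: Δz = 0.8 km ⇒ ΔT = -7.68°C; T = -1.88°C
Environment:
  200–1000 m, environment: Δz = 0.8 km ⇒ ΔT = -4.88°C; T = 0.92°C
T_parcel − T_env = -1.88 − 0.92 = -2.8°C

-2.8°C (parcel cooler than environment)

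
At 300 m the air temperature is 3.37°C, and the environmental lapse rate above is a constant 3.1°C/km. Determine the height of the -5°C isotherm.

3000 m

Height above start = (3.37 − (-5)) / 3.1 = 2.7 km
Altitude = 300 m + 2700 m = 3000 m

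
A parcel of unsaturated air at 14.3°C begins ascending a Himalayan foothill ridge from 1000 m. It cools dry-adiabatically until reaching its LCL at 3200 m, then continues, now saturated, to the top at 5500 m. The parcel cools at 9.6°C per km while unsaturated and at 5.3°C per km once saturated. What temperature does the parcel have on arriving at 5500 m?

-19.01°C

1000–3200 m, dry: Δz = 2.2 km ⇒ ΔT = -21.12°C; T = -6.82°C
3200–5500 m, saturated: Δz = 2.3 km ⇒ ΔT = -12.19°C; T = -19.01°C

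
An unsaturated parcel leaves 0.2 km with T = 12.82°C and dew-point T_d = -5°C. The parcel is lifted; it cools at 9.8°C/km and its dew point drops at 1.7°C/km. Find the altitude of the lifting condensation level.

2.4 km

T and T_d converge at 9.8 − 1.7 = 8.1°C per km
Height above start = (12.82 − (-5)) / 8.1 = 2.2 km
LCL altitude = 200 m + 2200 m = 2400 m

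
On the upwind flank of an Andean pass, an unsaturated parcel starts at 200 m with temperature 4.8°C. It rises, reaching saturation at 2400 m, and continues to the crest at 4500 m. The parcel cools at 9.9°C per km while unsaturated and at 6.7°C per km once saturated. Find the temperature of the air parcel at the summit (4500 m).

-31.05°C

From 200 m to 2400 m (dry): cools by 9.9 × 2.2 = 21.78°C, giving -16.98°C.
From 2400 m to 4500 m (saturated): cools by 6.7 × 2.1 = 14.07°C, giving -31.05°C.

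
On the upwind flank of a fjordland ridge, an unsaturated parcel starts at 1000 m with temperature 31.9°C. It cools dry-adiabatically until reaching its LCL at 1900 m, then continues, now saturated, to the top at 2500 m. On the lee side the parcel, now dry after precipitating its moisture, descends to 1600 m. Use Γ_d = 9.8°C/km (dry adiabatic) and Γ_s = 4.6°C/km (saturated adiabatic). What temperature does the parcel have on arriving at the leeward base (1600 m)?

29.14°C

From 1000 m to 1900 m (dry): cools by 9.8 × 0.9 = 8.82°C, giving 23.08°C.
From 1900 m to 2500 m (saturated): cools by 4.6 × 0.6 = 2.76°C, giving 20.32°C.
From 2500 m to 1600 m (dry descent): warms by 9.8 × 0.9 = 8.82°C, giving 29.14°C.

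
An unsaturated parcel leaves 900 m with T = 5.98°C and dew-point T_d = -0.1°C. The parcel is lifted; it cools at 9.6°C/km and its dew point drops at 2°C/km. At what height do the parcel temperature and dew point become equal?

T and T_d converge at 9.6 − 2 = 7.6°C per km
Height above start = (5.98 − (-0.1)) / 7.6 = 0.8 km
LCL altitude = 900 m + 800 m = 1700 m

1700 m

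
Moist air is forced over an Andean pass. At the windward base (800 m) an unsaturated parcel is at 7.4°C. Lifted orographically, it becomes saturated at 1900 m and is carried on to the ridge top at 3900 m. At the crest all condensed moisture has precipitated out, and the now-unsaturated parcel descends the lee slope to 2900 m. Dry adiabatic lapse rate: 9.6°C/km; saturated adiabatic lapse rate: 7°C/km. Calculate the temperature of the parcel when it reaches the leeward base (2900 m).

-7.56°C

From 800 m to 1900 m (dry): cools by 9.6 × 1.1 = 10.56°C, giving -3.16°C.
From 1900 m to 3900 m (saturated): cools by 7 × 2 = 14°C, giving -17.16°C.
From 3900 m to 2900 m (dry descent): warms by 9.6 × 1 = 9.6°C, giving -7.56°C.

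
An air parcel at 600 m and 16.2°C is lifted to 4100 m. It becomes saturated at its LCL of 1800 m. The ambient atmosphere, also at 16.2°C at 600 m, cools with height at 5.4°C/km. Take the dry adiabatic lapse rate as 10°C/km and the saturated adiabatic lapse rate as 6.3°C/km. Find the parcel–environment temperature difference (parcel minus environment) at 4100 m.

Parcel:
  From 600 m to 1800 m (dry): cools by 10 × 1.2 = 12°C, giving 4.2°C.
  From 1800 m to 4100 m (saturated): cools by 6.3 × 2.3 = 14.49°C, giving -10.29°C.
Environment:
  From 600 m to 4100 m (environment): cools by 5.4 × 3.5 = 18.9°C, giving -2.7°C.
T_parcel − T_env = -10.29 − (-2.7) = -7.59°C

-7.59°C (parcel cooler than environment)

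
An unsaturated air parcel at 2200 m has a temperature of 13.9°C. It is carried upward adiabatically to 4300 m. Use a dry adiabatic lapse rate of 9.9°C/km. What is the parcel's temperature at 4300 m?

2200 → 4300 m (dry adiabatic, 9.9°C/km): ΔT = -9.9 × 2.1 = -20.79°C → T = -6.89°C

-6.89°C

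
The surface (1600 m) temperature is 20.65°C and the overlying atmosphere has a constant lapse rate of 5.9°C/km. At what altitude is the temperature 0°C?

Height above start = (20.65 − 0) / 5.9 = 3.5 km
Altitude = 1600 m + 3500 m = 5100 m

5100 m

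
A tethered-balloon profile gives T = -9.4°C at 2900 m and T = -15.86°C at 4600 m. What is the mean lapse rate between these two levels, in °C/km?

3.8°C/km

Γ = −ΔT/Δz = (-9.4 − (-15.86)) / (4600 − 2900) m
  = 6.46°C / 1.7 km = 3.8°C/km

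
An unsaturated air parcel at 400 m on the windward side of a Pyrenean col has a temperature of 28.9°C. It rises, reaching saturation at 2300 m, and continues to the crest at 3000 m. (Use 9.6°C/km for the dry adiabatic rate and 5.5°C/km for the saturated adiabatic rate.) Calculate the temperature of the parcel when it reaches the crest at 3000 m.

6.81°C

400 → 2300 m (dry, 9.6°C/km): ΔT = -9.6 × 1.9 = -18.24°C → T = 10.66°C
2300 → 3000 m (saturated, 5.5°C/km): ΔT = -5.5 × 0.7 = -3.85°C → T = 6.81°C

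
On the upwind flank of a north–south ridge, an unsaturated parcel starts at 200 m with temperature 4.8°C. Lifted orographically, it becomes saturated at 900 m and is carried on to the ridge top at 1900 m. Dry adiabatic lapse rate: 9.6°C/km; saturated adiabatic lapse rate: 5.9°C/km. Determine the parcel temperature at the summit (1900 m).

200 → 900 m (dry, 9.6°C/km): ΔT = -9.6 × 0.7 = -6.72°C → T = -1.92°C
900 → 1900 m (saturated, 5.9°C/km): ΔT = -5.9 × 1 = -5.9°C → T = -7.82°C

-7.82°C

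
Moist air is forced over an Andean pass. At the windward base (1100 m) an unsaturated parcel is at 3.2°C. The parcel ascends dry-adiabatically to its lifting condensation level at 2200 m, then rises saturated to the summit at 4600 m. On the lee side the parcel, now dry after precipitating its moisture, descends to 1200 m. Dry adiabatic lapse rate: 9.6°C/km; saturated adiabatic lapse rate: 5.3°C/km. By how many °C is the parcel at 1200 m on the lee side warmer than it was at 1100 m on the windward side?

+9.36°C

Dry to 2200 m: -9.6 × 1.1 km = -10.56°C, so T = -7.36°C.
Saturated to 4600 m: -5.3 × 2.4 km = -12.72°C, so T = -20.08°C.
Dry descent to 1200 m: +9.6 × 3.4 km = +32.64°C, so T = 12.56°C.
Net change vs windward start: 12.56 − 3.2 = +9.36°C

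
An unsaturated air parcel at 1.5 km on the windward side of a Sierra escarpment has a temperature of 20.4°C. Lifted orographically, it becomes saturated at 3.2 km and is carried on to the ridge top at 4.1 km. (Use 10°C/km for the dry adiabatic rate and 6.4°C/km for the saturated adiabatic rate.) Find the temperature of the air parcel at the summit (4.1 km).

-2.36°C

1500 → 3200 m (dry, 10°C/km): ΔT = -10 × 1.7 = -17°C → T = 3.4°C
3200 → 4100 m (saturated, 6.4°C/km): ΔT = -6.4 × 0.9 = -5.76°C → T = -2.36°C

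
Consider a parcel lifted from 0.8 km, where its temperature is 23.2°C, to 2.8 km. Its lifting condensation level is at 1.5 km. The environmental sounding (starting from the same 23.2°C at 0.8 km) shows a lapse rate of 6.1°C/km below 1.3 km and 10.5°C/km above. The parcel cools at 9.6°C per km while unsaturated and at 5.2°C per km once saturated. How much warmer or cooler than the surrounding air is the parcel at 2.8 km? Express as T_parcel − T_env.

+5.32°C (parcel warmer than environment)

Parcel:
  800 → 1500 m (dry, 9.6°C/km): ΔT = -9.6 × 0.7 = -6.72°C → T = 16.48°C
  1500 → 2800 m (saturated, 5.2°C/km): ΔT = -5.2 × 1.3 = -6.76°C → T = 9.72°C
Environment:
  800 → 1300 m (environment, lower layer, 6.1°C/km): ΔT = -6.1 × 0.5 = -3.05°C → T = 20.15°C
  1300 → 2800 m (environment, upper layer, 10.5°C/km): ΔT = -10.5 × 1.5 = -15.75°C → T = 4.4°C
T_parcel − T_env = 9.72 − 4.4 = +5.32°C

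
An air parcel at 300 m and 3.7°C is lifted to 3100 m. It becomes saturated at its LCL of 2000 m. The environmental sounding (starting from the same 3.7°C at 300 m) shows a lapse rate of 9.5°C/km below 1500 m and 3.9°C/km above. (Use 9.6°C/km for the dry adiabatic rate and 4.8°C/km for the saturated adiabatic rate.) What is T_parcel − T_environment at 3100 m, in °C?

-3.96°C (parcel cooler than environment)

Parcel:
  Dry to 2000 m: -9.6 × 1.7 km = -16.32°C, so T = -12.62°C.
  Saturated to 3100 m: -4.8 × 1.1 km = -5.28°C, so T = -17.9°C.
Environment:
  Environment, lower layer to 1500 m: -9.5 × 1.2 km = -11.4°C, so T = -7.7°C.
  Environment, upper layer to 3100 m: -3.9 × 1.6 km = -6.24°C, so T = -13.94°C.
T_parcel − T_env = -17.9 − (-13.94) = -3.96°C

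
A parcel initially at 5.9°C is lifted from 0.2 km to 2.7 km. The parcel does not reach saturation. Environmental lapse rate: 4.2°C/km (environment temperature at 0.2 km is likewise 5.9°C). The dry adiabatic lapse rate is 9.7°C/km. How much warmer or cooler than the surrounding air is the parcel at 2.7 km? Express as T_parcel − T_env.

-13.75°C (parcel cooler than environment)

Parcel:
  200–2700 m, dry: Δz = 2.5 km ⇒ ΔT = -24.25°C; T = -18.35°C
Environment:
  200–2700 m, environment: Δz = 2.5 km ⇒ ΔT = -10.5°C; T = -4.6°C
T_parcel − T_env = -18.35 − (-4.6) = -13.75°C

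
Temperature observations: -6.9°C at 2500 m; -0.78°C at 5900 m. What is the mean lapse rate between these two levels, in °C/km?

-1.8°C/km

Γ = −ΔT/Δz = (-6.9 − (-0.78)) / (5900 − 2500) m
  = -6.12°C / 3.4 km = -1.8°C/km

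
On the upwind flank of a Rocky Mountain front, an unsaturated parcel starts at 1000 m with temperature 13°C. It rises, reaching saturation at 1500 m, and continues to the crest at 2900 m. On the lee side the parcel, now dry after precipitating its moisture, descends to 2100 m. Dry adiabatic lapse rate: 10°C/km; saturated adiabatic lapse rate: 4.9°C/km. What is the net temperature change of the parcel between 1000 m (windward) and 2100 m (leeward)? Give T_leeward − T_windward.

1000–1500 m, dry: Δz = 0.5 km ⇒ ΔT = -5°C; T = 8°C
1500–2900 m, saturated: Δz = 1.4 km ⇒ ΔT = -6.86°C; T = 1.14°C
2900–2100 m, dry descent: Δz = 0.8 km ⇒ ΔT = +8°C; T = 9.14°C
Net change vs windward start: 9.14 − 13 = -3.86°C

-3.86°C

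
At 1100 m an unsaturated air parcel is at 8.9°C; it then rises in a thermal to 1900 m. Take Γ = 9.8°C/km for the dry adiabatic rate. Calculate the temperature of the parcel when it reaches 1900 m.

1.06°C

From 1100 m to 1900 m (dry adiabatic): cools by 9.8 × 0.8 = 7.84°C, giving 1.06°C.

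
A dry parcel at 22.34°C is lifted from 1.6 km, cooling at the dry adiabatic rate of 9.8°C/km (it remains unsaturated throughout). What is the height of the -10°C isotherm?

4.9 km

Height above start = (22.34 − (-10)) / 9.8 = 3.3 km
Altitude = 1600 m + 3300 m = 4900 m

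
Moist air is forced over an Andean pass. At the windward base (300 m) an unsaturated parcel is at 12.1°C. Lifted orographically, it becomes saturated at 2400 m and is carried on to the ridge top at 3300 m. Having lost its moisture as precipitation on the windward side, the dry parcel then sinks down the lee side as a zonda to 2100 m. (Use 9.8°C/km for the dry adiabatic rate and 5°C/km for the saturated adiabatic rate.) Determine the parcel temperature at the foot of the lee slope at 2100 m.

Dry to 2400 m: -9.8 × 2.1 km = -20.58°C, so T = -8.48°C.
Saturated to 3300 m: -5 × 0.9 km = -4.5°C, so T = -12.98°C.
Dry descent to 2100 m: +9.8 × 1.2 km = +11.76°C, so T = -1.22°C.

-1.22°C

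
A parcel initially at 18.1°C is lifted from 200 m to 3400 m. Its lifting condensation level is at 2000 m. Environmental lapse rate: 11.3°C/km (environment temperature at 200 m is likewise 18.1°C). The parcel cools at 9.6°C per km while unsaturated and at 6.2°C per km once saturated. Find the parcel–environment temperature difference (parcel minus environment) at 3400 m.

+10.2°C (parcel warmer than environment)

Parcel:
  200–2000 m, dry: Δz = 1.8 km ⇒ ΔT = -17.28°C; T = 0.82°C
  2000–3400 m, saturated: Δz = 1.4 km ⇒ ΔT = -8.68°C; T = -7.86°C
Environment:
  200–3400 m, environment: Δz = 3.2 km ⇒ ΔT = -36.16°C; T = -18.06°C
T_parcel − T_env = -7.86 − (-18.06) = +10.2°C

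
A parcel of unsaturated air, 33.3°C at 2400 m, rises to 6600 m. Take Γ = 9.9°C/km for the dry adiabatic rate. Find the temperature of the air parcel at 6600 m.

-8.28°C

2400–6600 m, dry adiabatic: Δz = 4.2 km ⇒ ΔT = -41.58°C; T = -8.28°C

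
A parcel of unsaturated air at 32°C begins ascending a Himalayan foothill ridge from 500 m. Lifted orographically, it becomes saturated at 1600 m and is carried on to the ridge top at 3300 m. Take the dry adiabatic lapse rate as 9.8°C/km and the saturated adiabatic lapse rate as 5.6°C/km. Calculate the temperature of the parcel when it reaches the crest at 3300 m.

From 500 m to 1600 m (dry): cools by 9.8 × 1.1 = 10.78°C, giving 21.22°C.
From 1600 m to 3300 m (saturated): cools by 5.6 × 1.7 = 9.52°C, giving 11.7°C.

11.7°C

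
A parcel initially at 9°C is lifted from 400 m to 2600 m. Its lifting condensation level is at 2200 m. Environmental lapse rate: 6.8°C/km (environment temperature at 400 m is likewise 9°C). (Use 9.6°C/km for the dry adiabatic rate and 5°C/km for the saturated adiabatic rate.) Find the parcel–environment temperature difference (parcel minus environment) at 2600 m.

Parcel:
  Dry to 2200 m: -9.6 × 1.8 km = -17.28°C, so T = -8.28°C.
  Saturated to 2600 m: -5 × 0.4 km = -2°C, so T = -10.28°C.
Environment:
  Environment to 2600 m: -6.8 × 2.2 km = -14.96°C, so T = -5.96°C.
T_parcel − T_env = -10.28 − (-5.96) = -4.32°C

-4.32°C (parcel cooler than environment)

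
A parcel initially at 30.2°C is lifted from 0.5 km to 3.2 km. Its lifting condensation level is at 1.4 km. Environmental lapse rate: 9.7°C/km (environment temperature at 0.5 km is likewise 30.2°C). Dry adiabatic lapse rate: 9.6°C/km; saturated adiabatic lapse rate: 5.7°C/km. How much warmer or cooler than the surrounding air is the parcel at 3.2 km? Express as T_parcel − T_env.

Parcel:
  500–1400 m, dry: Δz = 0.9 km ⇒ ΔT = -8.64°C; T = 21.56°C
  1400–3200 m, saturated: Δz = 1.8 km ⇒ ΔT = -10.26°C; T = 11.3°C
Environment:
  500–3200 m, environment: Δz = 2.7 km ⇒ ΔT = -26.19°C; T = 4.01°C
T_parcel − T_env = 11.3 − 4.01 = +7.29°C

+7.29°C (parcel warmer than environment)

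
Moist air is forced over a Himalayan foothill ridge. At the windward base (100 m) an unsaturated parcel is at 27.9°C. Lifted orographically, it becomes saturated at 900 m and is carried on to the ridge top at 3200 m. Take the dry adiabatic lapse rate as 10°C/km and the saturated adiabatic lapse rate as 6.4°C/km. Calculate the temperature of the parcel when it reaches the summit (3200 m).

100–900 m, dry: Δz = 0.8 km ⇒ ΔT = -8°C; T = 19.9°C
900–3200 m, saturated: Δz = 2.3 km ⇒ ΔT = -14.72°C; T = 5.18°C

5.18°C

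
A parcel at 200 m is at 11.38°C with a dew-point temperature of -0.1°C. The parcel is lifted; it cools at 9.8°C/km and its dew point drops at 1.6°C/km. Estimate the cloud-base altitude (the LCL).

1600 m

T and T_d converge at 9.8 − 1.6 = 8.2°C per km
Height above start = (11.38 − (-0.1)) / 8.2 = 1.4 km
LCL altitude = 200 m + 1400 m = 1600 m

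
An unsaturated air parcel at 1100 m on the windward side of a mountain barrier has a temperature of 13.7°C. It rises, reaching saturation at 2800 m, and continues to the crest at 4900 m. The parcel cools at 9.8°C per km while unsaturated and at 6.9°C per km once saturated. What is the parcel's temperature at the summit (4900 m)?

Dry to 2800 m: -9.8 × 1.7 km = -16.66°C, so T = -2.96°C.
Saturated to 4900 m: -6.9 × 2.1 km = -14.49°C, so T = -17.45°C.

-17.45°C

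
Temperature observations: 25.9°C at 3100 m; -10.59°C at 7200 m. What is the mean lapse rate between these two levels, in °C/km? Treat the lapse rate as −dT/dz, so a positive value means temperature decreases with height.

Γ = −ΔT/Δz = (25.9 − (-10.59)) / (7200 − 3100) m
  = 36.49°C / 4.1 km = 8.9°C/km

8.9°C/km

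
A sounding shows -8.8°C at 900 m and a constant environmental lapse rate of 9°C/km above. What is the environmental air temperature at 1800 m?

-16.9°C

900 → 1800 m (environmental, 9°C/km): ΔT = -9 × 0.9 = -8.1°C → T = -16.9°C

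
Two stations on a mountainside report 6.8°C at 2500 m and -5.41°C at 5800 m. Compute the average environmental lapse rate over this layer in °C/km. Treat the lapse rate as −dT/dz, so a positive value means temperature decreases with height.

Γ = −ΔT/Δz = (6.8 − (-5.41)) / (5800 − 2500) m
  = 12.21°C / 3.3 km = 3.7°C/km

3.7°C/km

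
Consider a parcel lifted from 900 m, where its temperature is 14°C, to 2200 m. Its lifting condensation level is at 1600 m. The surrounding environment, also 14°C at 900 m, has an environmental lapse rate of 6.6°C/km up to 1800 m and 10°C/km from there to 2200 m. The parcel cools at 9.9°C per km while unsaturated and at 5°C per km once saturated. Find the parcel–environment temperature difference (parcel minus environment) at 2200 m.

+0.01°C (parcel warmer than environment)

Parcel:
  Dry to 1600 m: -9.9 × 0.7 km = -6.93°C, so T = 7.07°C.
  Saturated to 2200 m: -5 × 0.6 km = -3°C, so T = 4.07°C.
Environment:
  Environment, lower layer to 1800 m: -6.6 × 0.9 km = -5.94°C, so T = 8.06°C.
  Environment, upper layer to 2200 m: -10 × 0.4 km = -4°C, so T = 4.06°C.
T_parcel − T_env = 4.07 − 4.06 = +0.01°C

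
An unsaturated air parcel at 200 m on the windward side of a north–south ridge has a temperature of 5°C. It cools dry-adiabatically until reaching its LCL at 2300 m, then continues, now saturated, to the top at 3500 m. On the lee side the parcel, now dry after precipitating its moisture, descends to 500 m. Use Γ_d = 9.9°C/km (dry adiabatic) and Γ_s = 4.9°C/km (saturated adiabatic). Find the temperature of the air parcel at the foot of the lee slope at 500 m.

200 → 2300 m (dry, 9.9°C/km): ΔT = -9.9 × 2.1 = -20.79°C → T = -15.79°C
2300 → 3500 m (saturated, 4.9°C/km): ΔT = -4.9 × 1.2 = -5.88°C → T = -21.67°C
3500 → 500 m (dry descent, 9.9°C/km): ΔT = +9.9 × 3 = +29.7°C → T = 8.03°C

8.03°C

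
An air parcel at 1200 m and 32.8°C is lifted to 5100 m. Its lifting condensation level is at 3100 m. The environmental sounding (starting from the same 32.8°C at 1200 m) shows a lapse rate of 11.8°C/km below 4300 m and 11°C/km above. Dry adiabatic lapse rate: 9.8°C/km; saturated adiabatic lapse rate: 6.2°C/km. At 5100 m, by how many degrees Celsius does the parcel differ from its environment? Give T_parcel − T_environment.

+14.36°C (parcel warmer than environment)

Parcel:
  1200 → 3100 m (dry, 9.8°C/km): ΔT = -9.8 × 1.9 = -18.62°C → T = 14.18°C
  3100 → 5100 m (saturated, 6.2°C/km): ΔT = -6.2 × 2 = -12.4°C → T = 1.78°C
Environment:
  1200 → 4300 m (environment, lower layer, 11.8°C/km): ΔT = -11.8 × 3.1 = -36.58°C → T = -3.78°C
  4300 → 5100 m (environment, upper layer, 11°C/km): ΔT = -11 × 0.8 = -8.8°C → T = -12.58°C
T_parcel − T_env = 1.78 − (-12.58) = +14.36°C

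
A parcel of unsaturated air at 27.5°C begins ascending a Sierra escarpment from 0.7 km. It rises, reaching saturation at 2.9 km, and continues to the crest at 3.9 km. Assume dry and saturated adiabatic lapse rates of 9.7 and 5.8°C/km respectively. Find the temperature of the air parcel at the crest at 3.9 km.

700 → 2900 m (dry, 9.7°C/km): ΔT = -9.7 × 2.2 = -21.34°C → T = 6.16°C
2900 → 3900 m (saturated, 5.8°C/km): ΔT = -5.8 × 1 = -5.8°C → T = 0.36°C

0.36°C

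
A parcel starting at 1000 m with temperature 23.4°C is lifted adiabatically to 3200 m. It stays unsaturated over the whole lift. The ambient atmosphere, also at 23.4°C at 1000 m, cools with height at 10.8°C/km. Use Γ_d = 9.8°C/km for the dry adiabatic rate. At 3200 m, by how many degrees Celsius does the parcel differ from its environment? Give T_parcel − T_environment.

+2.2°C (parcel warmer than environment)

Parcel:
  1000 → 3200 m (dry, 9.8°C/km): ΔT = -9.8 × 2.2 = -21.56°C → T = 1.84°C
Environment:
  1000 → 3200 m (environment, 10.8°C/km): ΔT = -10.8 × 2.2 = -23.76°C → T = -0.36°C
T_parcel − T_env = 1.84 − (-0.36) = +2.2°C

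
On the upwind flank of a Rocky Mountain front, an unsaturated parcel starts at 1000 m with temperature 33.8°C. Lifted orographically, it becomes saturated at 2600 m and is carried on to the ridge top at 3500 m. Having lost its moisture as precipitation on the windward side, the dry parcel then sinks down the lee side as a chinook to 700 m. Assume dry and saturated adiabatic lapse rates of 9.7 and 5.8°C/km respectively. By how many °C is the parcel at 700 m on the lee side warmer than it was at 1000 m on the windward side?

1000–2600 m, dry: Δz = 1.6 km ⇒ ΔT = -15.52°C; T = 18.28°C
2600–3500 m, saturated: Δz = 0.9 km ⇒ ΔT = -5.22°C; T = 13.06°C
3500–700 m, dry descent: Δz = 2.8 km ⇒ ΔT = +27.16°C; T = 40.22°C
Net change vs windward start: 40.22 − 33.8 = +6.42°C

+6.42°C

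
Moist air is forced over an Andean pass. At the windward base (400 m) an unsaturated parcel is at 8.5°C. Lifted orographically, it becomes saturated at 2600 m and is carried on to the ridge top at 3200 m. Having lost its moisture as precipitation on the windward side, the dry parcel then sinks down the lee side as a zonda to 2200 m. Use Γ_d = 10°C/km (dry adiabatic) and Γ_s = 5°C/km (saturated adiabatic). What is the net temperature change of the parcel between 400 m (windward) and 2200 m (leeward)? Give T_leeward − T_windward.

-15°C

400–2600 m, dry: Δz = 2.2 km ⇒ ΔT = -22°C; T = -13.5°C
2600–3200 m, saturated: Δz = 0.6 km ⇒ ΔT = -3°C; T = -16.5°C
3200–2200 m, dry descent: Δz = 1 km ⇒ ΔT = +10°C; T = -6.5°C
Net change vs windward start: -6.5 − 8.5 = -15°C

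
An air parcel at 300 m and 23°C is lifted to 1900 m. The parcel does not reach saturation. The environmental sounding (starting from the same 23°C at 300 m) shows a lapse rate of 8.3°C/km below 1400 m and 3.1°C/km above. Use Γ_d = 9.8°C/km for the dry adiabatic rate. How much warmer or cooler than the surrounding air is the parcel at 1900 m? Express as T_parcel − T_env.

-5°C (parcel cooler than environment)

Parcel:
  From 300 m to 1900 m (dry): cools by 9.8 × 1.6 = 15.68°C, giving 7.32°C.
Environment:
  From 300 m to 1400 m (environment, lower layer): cools by 8.3 × 1.1 = 9.13°C, giving 13.87°C.
  From 1400 m to 1900 m (environment, upper layer): cools by 3.1 × 0.5 = 1.55°C, giving 12.32°C.
T_parcel − T_env = 7.32 − 12.32 = -5°C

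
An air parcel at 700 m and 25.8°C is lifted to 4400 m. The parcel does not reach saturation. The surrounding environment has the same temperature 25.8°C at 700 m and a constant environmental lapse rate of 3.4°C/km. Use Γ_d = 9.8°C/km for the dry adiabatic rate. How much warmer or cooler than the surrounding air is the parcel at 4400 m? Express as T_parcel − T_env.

-23.68°C (parcel cooler than environment)

Parcel:
  700 → 4400 m (dry, 9.8°C/km): ΔT = -9.8 × 3.7 = -36.26°C → T = -10.46°C
Environment:
  700 → 4400 m (environment, 3.4°C/km): ΔT = -3.4 × 3.7 = -12.58°C → T = 13.22°C
T_parcel − T_env = -10.46 − 13.22 = -23.68°C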